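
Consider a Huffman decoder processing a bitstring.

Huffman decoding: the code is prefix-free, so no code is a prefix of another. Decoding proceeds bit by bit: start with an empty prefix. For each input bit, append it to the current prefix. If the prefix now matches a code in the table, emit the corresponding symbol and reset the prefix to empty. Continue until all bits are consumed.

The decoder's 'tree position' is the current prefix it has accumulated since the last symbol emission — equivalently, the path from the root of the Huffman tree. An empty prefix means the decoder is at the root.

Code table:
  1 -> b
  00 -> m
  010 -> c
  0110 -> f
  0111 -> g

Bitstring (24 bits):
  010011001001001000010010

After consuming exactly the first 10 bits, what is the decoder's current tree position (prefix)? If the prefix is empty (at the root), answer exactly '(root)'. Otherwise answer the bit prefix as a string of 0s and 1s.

Bit 0: prefix='0' (no match yet)
Bit 1: prefix='01' (no match yet)
Bit 2: prefix='010' -> emit 'c', reset
Bit 3: prefix='0' (no match yet)
Bit 4: prefix='01' (no match yet)
Bit 5: prefix='011' (no match yet)
Bit 6: prefix='0110' -> emit 'f', reset
Bit 7: prefix='0' (no match yet)
Bit 8: prefix='01' (no match yet)
Bit 9: prefix='010' -> emit 'c', reset

Answer: (root)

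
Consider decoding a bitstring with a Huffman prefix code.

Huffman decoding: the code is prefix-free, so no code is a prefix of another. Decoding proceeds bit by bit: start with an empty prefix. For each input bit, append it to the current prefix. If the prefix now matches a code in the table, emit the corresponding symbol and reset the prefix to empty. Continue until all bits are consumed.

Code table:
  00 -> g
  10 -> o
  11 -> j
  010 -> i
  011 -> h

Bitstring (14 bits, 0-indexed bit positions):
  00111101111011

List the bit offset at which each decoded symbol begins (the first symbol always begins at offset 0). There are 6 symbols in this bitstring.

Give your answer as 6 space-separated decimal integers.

Answer: 0 2 4 6 9 11

Derivation:
Bit 0: prefix='0' (no match yet)
Bit 1: prefix='00' -> emit 'g', reset
Bit 2: prefix='1' (no match yet)
Bit 3: prefix='11' -> emit 'j', reset
Bit 4: prefix='1' (no match yet)
Bit 5: prefix='11' -> emit 'j', reset
Bit 6: prefix='0' (no match yet)
Bit 7: prefix='01' (no match yet)
Bit 8: prefix='011' -> emit 'h', reset
Bit 9: prefix='1' (no match yet)
Bit 10: prefix='11' -> emit 'j', reset
Bit 11: prefix='0' (no match yet)
Bit 12: prefix='01' (no match yet)
Bit 13: prefix='011' -> emit 'h', reset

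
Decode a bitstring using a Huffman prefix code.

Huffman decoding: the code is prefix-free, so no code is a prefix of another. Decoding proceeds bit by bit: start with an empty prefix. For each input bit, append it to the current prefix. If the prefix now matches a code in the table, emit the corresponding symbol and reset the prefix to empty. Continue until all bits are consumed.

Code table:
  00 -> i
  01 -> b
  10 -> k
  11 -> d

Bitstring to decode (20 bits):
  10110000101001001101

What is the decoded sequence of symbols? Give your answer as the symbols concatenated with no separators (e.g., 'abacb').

Answer: kdiikkbidb

Derivation:
Bit 0: prefix='1' (no match yet)
Bit 1: prefix='10' -> emit 'k', reset
Bit 2: prefix='1' (no match yet)
Bit 3: prefix='11' -> emit 'd', reset
Bit 4: prefix='0' (no match yet)
Bit 5: prefix='00' -> emit 'i', reset
Bit 6: prefix='0' (no match yet)
Bit 7: prefix='00' -> emit 'i', reset
Bit 8: prefix='1' (no match yet)
Bit 9: prefix='10' -> emit 'k', reset
Bit 10: prefix='1' (no match yet)
Bit 11: prefix='10' -> emit 'k', reset
Bit 12: prefix='0' (no match yet)
Bit 13: prefix='01' -> emit 'b', reset
Bit 14: prefix='0' (no match yet)
Bit 15: prefix='00' -> emit 'i', reset
Bit 16: prefix='1' (no match yet)
Bit 17: prefix='11' -> emit 'd', reset
Bit 18: prefix='0' (no match yet)
Bit 19: prefix='01' -> emit 'b', reset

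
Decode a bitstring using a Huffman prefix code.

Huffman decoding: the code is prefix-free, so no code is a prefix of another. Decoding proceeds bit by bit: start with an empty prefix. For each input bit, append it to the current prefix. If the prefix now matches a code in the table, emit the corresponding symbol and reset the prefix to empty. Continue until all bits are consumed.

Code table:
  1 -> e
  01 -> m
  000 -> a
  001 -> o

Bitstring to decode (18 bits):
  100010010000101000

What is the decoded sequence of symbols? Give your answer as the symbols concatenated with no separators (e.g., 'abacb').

Bit 0: prefix='1' -> emit 'e', reset
Bit 1: prefix='0' (no match yet)
Bit 2: prefix='00' (no match yet)
Bit 3: prefix='000' -> emit 'a', reset
Bit 4: prefix='1' -> emit 'e', reset
Bit 5: prefix='0' (no match yet)
Bit 6: prefix='00' (no match yet)
Bit 7: prefix='001' -> emit 'o', reset
Bit 8: prefix='0' (no match yet)
Bit 9: prefix='00' (no match yet)
Bit 10: prefix='000' -> emit 'a', reset
Bit 11: prefix='0' (no match yet)
Bit 12: prefix='01' -> emit 'm', reset
Bit 13: prefix='0' (no match yet)
Bit 14: prefix='01' -> emit 'm', reset
Bit 15: prefix='0' (no match yet)
Bit 16: prefix='00' (no match yet)
Bit 17: prefix='000' -> emit 'a', reset

Answer: eaeoamma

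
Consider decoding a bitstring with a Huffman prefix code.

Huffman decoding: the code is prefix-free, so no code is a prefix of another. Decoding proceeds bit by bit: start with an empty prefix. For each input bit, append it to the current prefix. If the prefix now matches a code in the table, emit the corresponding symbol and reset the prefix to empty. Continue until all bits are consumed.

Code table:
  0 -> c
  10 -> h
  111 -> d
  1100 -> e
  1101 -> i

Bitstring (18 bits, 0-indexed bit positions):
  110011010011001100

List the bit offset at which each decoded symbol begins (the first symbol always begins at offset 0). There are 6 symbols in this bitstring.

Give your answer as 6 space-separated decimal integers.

Answer: 0 4 8 9 10 14

Derivation:
Bit 0: prefix='1' (no match yet)
Bit 1: prefix='11' (no match yet)
Bit 2: prefix='110' (no match yet)
Bit 3: prefix='1100' -> emit 'e', reset
Bit 4: prefix='1' (no match yet)
Bit 5: prefix='11' (no match yet)
Bit 6: prefix='110' (no match yet)
Bit 7: prefix='1101' -> emit 'i', reset
Bit 8: prefix='0' -> emit 'c', reset
Bit 9: prefix='0' -> emit 'c', reset
Bit 10: prefix='1' (no match yet)
Bit 11: prefix='11' (no match yet)
Bit 12: prefix='110' (no match yet)
Bit 13: prefix='1100' -> emit 'e', reset
Bit 14: prefix='1' (no match yet)
Bit 15: prefix='11' (no match yet)
Bit 16: prefix='110' (no match yet)
Bit 17: prefix='1100' -> emit 'e', reset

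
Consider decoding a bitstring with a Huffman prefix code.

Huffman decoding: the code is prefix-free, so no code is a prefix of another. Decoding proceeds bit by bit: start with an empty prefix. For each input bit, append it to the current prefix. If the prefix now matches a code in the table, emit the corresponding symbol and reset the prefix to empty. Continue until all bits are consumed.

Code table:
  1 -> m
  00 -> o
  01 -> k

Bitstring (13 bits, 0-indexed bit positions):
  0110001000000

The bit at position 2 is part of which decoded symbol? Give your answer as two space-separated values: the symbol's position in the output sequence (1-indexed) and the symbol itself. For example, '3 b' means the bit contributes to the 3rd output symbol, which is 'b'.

Answer: 2 m

Derivation:
Bit 0: prefix='0' (no match yet)
Bit 1: prefix='01' -> emit 'k', reset
Bit 2: prefix='1' -> emit 'm', reset
Bit 3: prefix='0' (no match yet)
Bit 4: prefix='00' -> emit 'o', reset
Bit 5: prefix='0' (no match yet)
Bit 6: prefix='01' -> emit 'k', reset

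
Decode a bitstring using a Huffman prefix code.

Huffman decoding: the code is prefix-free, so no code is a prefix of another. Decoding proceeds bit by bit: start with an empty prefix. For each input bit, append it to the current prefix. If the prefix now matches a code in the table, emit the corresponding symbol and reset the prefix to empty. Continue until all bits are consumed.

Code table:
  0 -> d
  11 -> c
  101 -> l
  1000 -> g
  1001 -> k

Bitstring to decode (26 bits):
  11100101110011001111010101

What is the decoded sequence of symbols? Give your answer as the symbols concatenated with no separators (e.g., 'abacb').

Answer: ckdckkcldl

Derivation:
Bit 0: prefix='1' (no match yet)
Bit 1: prefix='11' -> emit 'c', reset
Bit 2: prefix='1' (no match yet)
Bit 3: prefix='10' (no match yet)
Bit 4: prefix='100' (no match yet)
Bit 5: prefix='1001' -> emit 'k', reset
Bit 6: prefix='0' -> emit 'd', reset
Bit 7: prefix='1' (no match yet)
Bit 8: prefix='11' -> emit 'c', reset
Bit 9: prefix='1' (no match yet)
Bit 10: prefix='10' (no match yet)
Bit 11: prefix='100' (no match yet)
Bit 12: prefix='1001' -> emit 'k', reset
Bit 13: prefix='1' (no match yet)
Bit 14: prefix='10' (no match yet)
Bit 15: prefix='100' (no match yet)
Bit 16: prefix='1001' -> emit 'k', reset
Bit 17: prefix='1' (no match yet)
Bit 18: prefix='11' -> emit 'c', reset
Bit 19: prefix='1' (no match yet)
Bit 20: prefix='10' (no match yet)
Bit 21: prefix='101' -> emit 'l', reset
Bit 22: prefix='0' -> emit 'd', reset
Bit 23: prefix='1' (no match yet)
Bit 24: prefix='10' (no match yet)
Bit 25: prefix='101' -> emit 'l', reset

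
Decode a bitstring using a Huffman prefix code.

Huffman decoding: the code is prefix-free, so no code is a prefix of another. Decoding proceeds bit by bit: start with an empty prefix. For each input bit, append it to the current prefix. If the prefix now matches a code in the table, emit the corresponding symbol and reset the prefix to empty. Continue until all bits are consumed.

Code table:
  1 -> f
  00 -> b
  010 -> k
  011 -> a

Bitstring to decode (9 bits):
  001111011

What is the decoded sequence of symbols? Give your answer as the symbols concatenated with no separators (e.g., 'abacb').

Answer: bffffa

Derivation:
Bit 0: prefix='0' (no match yet)
Bit 1: prefix='00' -> emit 'b', reset
Bit 2: prefix='1' -> emit 'f', reset
Bit 3: prefix='1' -> emit 'f', reset
Bit 4: prefix='1' -> emit 'f', reset
Bit 5: prefix='1' -> emit 'f', reset
Bit 6: prefix='0' (no match yet)
Bit 7: prefix='01' (no match yet)
Bit 8: prefix='011' -> emit 'a', reset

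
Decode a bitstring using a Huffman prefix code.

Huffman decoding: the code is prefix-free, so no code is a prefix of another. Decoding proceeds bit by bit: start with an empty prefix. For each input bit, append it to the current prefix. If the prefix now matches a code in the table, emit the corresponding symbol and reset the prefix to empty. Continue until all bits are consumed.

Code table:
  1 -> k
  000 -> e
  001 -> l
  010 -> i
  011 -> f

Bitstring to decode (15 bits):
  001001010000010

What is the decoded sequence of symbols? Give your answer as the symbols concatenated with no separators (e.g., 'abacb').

Answer: lliei

Derivation:
Bit 0: prefix='0' (no match yet)
Bit 1: prefix='00' (no match yet)
Bit 2: prefix='001' -> emit 'l', reset
Bit 3: prefix='0' (no match yet)
Bit 4: prefix='00' (no match yet)
Bit 5: prefix='001' -> emit 'l', reset
Bit 6: prefix='0' (no match yet)
Bit 7: prefix='01' (no match yet)
Bit 8: prefix='010' -> emit 'i', reset
Bit 9: prefix='0' (no match yet)
Bit 10: prefix='00' (no match yet)
Bit 11: prefix='000' -> emit 'e', reset
Bit 12: prefix='0' (no match yet)
Bit 13: prefix='01' (no match yet)
Bit 14: prefix='010' -> emit 'i', reset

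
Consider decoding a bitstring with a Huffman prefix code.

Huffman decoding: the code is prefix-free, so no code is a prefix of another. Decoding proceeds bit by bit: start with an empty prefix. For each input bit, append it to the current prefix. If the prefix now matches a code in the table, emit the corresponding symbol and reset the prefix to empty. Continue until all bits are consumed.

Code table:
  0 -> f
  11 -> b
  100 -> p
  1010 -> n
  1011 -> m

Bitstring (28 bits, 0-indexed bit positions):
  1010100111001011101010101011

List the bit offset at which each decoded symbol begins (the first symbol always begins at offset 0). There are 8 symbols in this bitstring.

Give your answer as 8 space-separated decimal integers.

Bit 0: prefix='1' (no match yet)
Bit 1: prefix='10' (no match yet)
Bit 2: prefix='101' (no match yet)
Bit 3: prefix='1010' -> emit 'n', reset
Bit 4: prefix='1' (no match yet)
Bit 5: prefix='10' (no match yet)
Bit 6: prefix='100' -> emit 'p', reset
Bit 7: prefix='1' (no match yet)
Bit 8: prefix='11' -> emit 'b', reset
Bit 9: prefix='1' (no match yet)
Bit 10: prefix='10' (no match yet)
Bit 11: prefix='100' -> emit 'p', reset
Bit 12: prefix='1' (no match yet)
Bit 13: prefix='10' (no match yet)
Bit 14: prefix='101' (no match yet)
Bit 15: prefix='1011' -> emit 'm', reset
Bit 16: prefix='1' (no match yet)
Bit 17: prefix='10' (no match yet)
Bit 18: prefix='101' (no match yet)
Bit 19: prefix='1010' -> emit 'n', reset
Bit 20: prefix='1' (no match yet)
Bit 21: prefix='10' (no match yet)
Bit 22: prefix='101' (no match yet)
Bit 23: prefix='1010' -> emit 'n', reset
Bit 24: prefix='1' (no match yet)
Bit 25: prefix='10' (no match yet)
Bit 26: prefix='101' (no match yet)
Bit 27: prefix='1011' -> emit 'm', reset

Answer: 0 4 7 9 12 16 20 24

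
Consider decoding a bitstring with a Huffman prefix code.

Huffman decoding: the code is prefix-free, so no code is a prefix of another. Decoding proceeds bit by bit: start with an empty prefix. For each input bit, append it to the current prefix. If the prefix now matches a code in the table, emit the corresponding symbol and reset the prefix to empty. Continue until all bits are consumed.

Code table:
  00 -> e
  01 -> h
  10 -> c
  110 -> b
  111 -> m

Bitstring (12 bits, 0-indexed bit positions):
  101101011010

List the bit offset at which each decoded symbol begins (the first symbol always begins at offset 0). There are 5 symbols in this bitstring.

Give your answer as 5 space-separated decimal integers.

Answer: 0 2 5 7 10

Derivation:
Bit 0: prefix='1' (no match yet)
Bit 1: prefix='10' -> emit 'c', reset
Bit 2: prefix='1' (no match yet)
Bit 3: prefix='11' (no match yet)
Bit 4: prefix='110' -> emit 'b', reset
Bit 5: prefix='1' (no match yet)
Bit 6: prefix='10' -> emit 'c', reset
Bit 7: prefix='1' (no match yet)
Bit 8: prefix='11' (no match yet)
Bit 9: prefix='110' -> emit 'b', reset
Bit 10: prefix='1' (no match yet)
Bit 11: prefix='10' -> emit 'c', reset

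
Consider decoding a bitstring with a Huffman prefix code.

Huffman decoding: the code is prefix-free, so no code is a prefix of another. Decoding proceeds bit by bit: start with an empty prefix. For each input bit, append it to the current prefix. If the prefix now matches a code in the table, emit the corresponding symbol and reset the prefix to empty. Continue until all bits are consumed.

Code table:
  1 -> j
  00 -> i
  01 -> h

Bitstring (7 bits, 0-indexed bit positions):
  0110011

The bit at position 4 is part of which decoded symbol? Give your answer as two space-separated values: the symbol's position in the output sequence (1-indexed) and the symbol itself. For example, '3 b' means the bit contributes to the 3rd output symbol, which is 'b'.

Bit 0: prefix='0' (no match yet)
Bit 1: prefix='01' -> emit 'h', reset
Bit 2: prefix='1' -> emit 'j', reset
Bit 3: prefix='0' (no match yet)
Bit 4: prefix='00' -> emit 'i', reset
Bit 5: prefix='1' -> emit 'j', reset
Bit 6: prefix='1' -> emit 'j', reset

Answer: 3 i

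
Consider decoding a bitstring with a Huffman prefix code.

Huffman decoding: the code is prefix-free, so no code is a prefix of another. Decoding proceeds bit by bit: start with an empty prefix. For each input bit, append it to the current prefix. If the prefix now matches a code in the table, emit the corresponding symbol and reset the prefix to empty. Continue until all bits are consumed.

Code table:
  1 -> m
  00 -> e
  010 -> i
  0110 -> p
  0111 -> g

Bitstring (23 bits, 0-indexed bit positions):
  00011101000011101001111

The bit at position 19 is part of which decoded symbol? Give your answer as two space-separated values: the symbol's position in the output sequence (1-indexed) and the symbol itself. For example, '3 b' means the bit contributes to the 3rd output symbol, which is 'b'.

Bit 0: prefix='0' (no match yet)
Bit 1: prefix='00' -> emit 'e', reset
Bit 2: prefix='0' (no match yet)
Bit 3: prefix='01' (no match yet)
Bit 4: prefix='011' (no match yet)
Bit 5: prefix='0111' -> emit 'g', reset
Bit 6: prefix='0' (no match yet)
Bit 7: prefix='01' (no match yet)
Bit 8: prefix='010' -> emit 'i', reset
Bit 9: prefix='0' (no match yet)
Bit 10: prefix='00' -> emit 'e', reset
Bit 11: prefix='0' (no match yet)
Bit 12: prefix='01' (no match yet)
Bit 13: prefix='011' (no match yet)
Bit 14: prefix='0111' -> emit 'g', reset
Bit 15: prefix='0' (no match yet)
Bit 16: prefix='01' (no match yet)
Bit 17: prefix='010' -> emit 'i', reset
Bit 18: prefix='0' (no match yet)
Bit 19: prefix='01' (no match yet)
Bit 20: prefix='011' (no match yet)
Bit 21: prefix='0111' -> emit 'g', reset
Bit 22: prefix='1' -> emit 'm', reset

Answer: 7 g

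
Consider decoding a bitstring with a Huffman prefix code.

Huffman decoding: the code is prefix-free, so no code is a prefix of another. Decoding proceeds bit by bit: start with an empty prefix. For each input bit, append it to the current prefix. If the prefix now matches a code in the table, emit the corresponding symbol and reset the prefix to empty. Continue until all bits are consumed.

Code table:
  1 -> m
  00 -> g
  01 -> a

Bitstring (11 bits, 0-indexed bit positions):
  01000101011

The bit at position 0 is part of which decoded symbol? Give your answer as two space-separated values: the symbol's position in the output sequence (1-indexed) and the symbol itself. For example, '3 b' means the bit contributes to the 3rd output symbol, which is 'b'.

Bit 0: prefix='0' (no match yet)
Bit 1: prefix='01' -> emit 'a', reset
Bit 2: prefix='0' (no match yet)
Bit 3: prefix='00' -> emit 'g', reset
Bit 4: prefix='0' (no match yet)

Answer: 1 a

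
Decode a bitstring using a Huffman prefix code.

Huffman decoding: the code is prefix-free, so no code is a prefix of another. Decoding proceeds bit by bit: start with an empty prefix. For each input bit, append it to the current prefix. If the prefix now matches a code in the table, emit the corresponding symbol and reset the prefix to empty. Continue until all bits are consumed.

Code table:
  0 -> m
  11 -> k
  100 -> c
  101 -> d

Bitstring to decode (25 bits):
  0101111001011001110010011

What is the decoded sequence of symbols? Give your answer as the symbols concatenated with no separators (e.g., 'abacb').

Answer: mdkcdckcck

Derivation:
Bit 0: prefix='0' -> emit 'm', reset
Bit 1: prefix='1' (no match yet)
Bit 2: prefix='10' (no match yet)
Bit 3: prefix='101' -> emit 'd', reset
Bit 4: prefix='1' (no match yet)
Bit 5: prefix='11' -> emit 'k', reset
Bit 6: prefix='1' (no match yet)
Bit 7: prefix='10' (no match yet)
Bit 8: prefix='100' -> emit 'c', reset
Bit 9: prefix='1' (no match yet)
Bit 10: prefix='10' (no match yet)
Bit 11: prefix='101' -> emit 'd', reset
Bit 12: prefix='1' (no match yet)
Bit 13: prefix='10' (no match yet)
Bit 14: prefix='100' -> emit 'c', reset
Bit 15: prefix='1' (no match yet)
Bit 16: prefix='11' -> emit 'k', reset
Bit 17: prefix='1' (no match yet)
Bit 18: prefix='10' (no match yet)
Bit 19: prefix='100' -> emit 'c', reset
Bit 20: prefix='1' (no match yet)
Bit 21: prefix='10' (no match yet)
Bit 22: prefix='100' -> emit 'c', reset
Bit 23: prefix='1' (no match yet)
Bit 24: prefix='11' -> emit 'k', reset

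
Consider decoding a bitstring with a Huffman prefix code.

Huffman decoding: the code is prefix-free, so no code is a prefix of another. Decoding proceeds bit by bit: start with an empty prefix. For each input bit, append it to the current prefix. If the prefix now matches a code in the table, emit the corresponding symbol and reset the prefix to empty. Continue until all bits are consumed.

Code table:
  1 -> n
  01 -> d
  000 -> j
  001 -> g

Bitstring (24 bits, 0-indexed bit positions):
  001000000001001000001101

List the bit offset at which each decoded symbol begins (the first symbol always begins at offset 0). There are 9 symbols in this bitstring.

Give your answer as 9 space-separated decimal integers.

Bit 0: prefix='0' (no match yet)
Bit 1: prefix='00' (no match yet)
Bit 2: prefix='001' -> emit 'g', reset
Bit 3: prefix='0' (no match yet)
Bit 4: prefix='00' (no match yet)
Bit 5: prefix='000' -> emit 'j', reset
Bit 6: prefix='0' (no match yet)
Bit 7: prefix='00' (no match yet)
Bit 8: prefix='000' -> emit 'j', reset
Bit 9: prefix='0' (no match yet)
Bit 10: prefix='00' (no match yet)
Bit 11: prefix='001' -> emit 'g', reset
Bit 12: prefix='0' (no match yet)
Bit 13: prefix='00' (no match yet)
Bit 14: prefix='001' -> emit 'g', reset
Bit 15: prefix='0' (no match yet)
Bit 16: prefix='00' (no match yet)
Bit 17: prefix='000' -> emit 'j', reset
Bit 18: prefix='0' (no match yet)
Bit 19: prefix='00' (no match yet)
Bit 20: prefix='001' -> emit 'g', reset
Bit 21: prefix='1' -> emit 'n', reset
Bit 22: prefix='0' (no match yet)
Bit 23: prefix='01' -> emit 'd', reset

Answer: 0 3 6 9 12 15 18 21 22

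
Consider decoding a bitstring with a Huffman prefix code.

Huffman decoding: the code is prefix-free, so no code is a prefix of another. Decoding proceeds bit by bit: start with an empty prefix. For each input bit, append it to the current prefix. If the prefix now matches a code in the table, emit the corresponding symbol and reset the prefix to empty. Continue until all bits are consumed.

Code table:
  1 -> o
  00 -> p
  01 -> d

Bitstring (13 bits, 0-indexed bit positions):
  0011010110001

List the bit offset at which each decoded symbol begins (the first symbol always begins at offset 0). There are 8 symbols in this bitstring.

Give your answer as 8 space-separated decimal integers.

Bit 0: prefix='0' (no match yet)
Bit 1: prefix='00' -> emit 'p', reset
Bit 2: prefix='1' -> emit 'o', reset
Bit 3: prefix='1' -> emit 'o', reset
Bit 4: prefix='0' (no match yet)
Bit 5: prefix='01' -> emit 'd', reset
Bit 6: prefix='0' (no match yet)
Bit 7: prefix='01' -> emit 'd', reset
Bit 8: prefix='1' -> emit 'o', reset
Bit 9: prefix='0' (no match yet)
Bit 10: prefix='00' -> emit 'p', reset
Bit 11: prefix='0' (no match yet)
Bit 12: prefix='01' -> emit 'd', reset

Answer: 0 2 3 4 6 8 9 11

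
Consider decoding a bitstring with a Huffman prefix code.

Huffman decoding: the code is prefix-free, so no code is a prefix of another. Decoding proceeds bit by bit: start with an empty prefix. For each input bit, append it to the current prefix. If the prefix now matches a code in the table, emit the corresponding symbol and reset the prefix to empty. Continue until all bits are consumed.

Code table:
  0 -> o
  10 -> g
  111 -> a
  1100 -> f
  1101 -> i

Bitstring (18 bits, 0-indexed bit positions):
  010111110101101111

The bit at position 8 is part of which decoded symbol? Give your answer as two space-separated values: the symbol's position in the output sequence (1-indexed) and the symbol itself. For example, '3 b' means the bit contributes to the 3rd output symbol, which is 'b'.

Answer: 4 i

Derivation:
Bit 0: prefix='0' -> emit 'o', reset
Bit 1: prefix='1' (no match yet)
Bit 2: prefix='10' -> emit 'g', reset
Bit 3: prefix='1' (no match yet)
Bit 4: prefix='11' (no match yet)
Bit 5: prefix='111' -> emit 'a', reset
Bit 6: prefix='1' (no match yet)
Bit 7: prefix='11' (no match yet)
Bit 8: prefix='110' (no match yet)
Bit 9: prefix='1101' -> emit 'i', reset
Bit 10: prefix='0' -> emit 'o', reset
Bit 11: prefix='1' (no match yet)
Bit 12: prefix='11' (no match yet)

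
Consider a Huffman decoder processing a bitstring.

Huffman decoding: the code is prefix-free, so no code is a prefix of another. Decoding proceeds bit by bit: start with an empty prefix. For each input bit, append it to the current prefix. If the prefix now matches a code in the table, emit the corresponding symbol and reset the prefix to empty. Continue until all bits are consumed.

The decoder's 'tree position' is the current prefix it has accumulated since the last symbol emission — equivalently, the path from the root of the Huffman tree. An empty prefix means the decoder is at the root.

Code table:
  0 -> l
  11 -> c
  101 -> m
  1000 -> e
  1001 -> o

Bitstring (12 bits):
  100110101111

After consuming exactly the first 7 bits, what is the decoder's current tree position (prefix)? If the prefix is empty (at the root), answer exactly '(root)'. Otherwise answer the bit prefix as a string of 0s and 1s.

Bit 0: prefix='1' (no match yet)
Bit 1: prefix='10' (no match yet)
Bit 2: prefix='100' (no match yet)
Bit 3: prefix='1001' -> emit 'o', reset
Bit 4: prefix='1' (no match yet)
Bit 5: prefix='10' (no match yet)
Bit 6: prefix='101' -> emit 'm', reset

Answer: (root)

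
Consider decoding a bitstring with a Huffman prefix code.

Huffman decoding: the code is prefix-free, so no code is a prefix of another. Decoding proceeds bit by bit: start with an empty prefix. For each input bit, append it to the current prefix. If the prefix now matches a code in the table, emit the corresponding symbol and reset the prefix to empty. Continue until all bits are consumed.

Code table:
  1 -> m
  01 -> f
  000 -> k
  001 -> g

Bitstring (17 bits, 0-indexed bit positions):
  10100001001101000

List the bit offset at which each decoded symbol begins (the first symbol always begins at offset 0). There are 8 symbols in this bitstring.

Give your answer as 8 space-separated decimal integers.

Answer: 0 1 3 6 8 11 12 14

Derivation:
Bit 0: prefix='1' -> emit 'm', reset
Bit 1: prefix='0' (no match yet)
Bit 2: prefix='01' -> emit 'f', reset
Bit 3: prefix='0' (no match yet)
Bit 4: prefix='00' (no match yet)
Bit 5: prefix='000' -> emit 'k', reset
Bit 6: prefix='0' (no match yet)
Bit 7: prefix='01' -> emit 'f', reset
Bit 8: prefix='0' (no match yet)
Bit 9: prefix='00' (no match yet)
Bit 10: prefix='001' -> emit 'g', reset
Bit 11: prefix='1' -> emit 'm', reset
Bit 12: prefix='0' (no match yet)
Bit 13: prefix='01' -> emit 'f', reset
Bit 14: prefix='0' (no match yet)
Bit 15: prefix='00' (no match yet)
Bit 16: prefix='000' -> emit 'k', reset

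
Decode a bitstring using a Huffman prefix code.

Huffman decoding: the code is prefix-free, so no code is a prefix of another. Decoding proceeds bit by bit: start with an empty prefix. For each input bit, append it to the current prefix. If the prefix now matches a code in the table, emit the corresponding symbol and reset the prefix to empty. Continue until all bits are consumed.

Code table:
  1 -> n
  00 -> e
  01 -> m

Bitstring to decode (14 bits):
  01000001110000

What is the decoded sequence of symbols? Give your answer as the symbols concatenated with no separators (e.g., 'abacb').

Answer: meemnnee

Derivation:
Bit 0: prefix='0' (no match yet)
Bit 1: prefix='01' -> emit 'm', reset
Bit 2: prefix='0' (no match yet)
Bit 3: prefix='00' -> emit 'e', reset
Bit 4: prefix='0' (no match yet)
Bit 5: prefix='00' -> emit 'e', reset
Bit 6: prefix='0' (no match yet)
Bit 7: prefix='01' -> emit 'm', reset
Bit 8: prefix='1' -> emit 'n', reset
Bit 9: prefix='1' -> emit 'n', reset
Bit 10: prefix='0' (no match yet)
Bit 11: prefix='00' -> emit 'e', reset
Bit 12: prefix='0' (no match yet)
Bit 13: prefix='00' -> emit 'e', reset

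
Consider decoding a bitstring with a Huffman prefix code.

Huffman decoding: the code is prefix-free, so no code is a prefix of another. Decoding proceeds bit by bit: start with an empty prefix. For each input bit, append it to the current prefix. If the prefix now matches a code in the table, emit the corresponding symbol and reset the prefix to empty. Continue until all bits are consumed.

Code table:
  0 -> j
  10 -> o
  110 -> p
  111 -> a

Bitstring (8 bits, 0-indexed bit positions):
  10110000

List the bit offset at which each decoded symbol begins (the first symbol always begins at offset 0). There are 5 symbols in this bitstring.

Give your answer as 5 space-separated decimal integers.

Bit 0: prefix='1' (no match yet)
Bit 1: prefix='10' -> emit 'o', reset
Bit 2: prefix='1' (no match yet)
Bit 3: prefix='11' (no match yet)
Bit 4: prefix='110' -> emit 'p', reset
Bit 5: prefix='0' -> emit 'j', reset
Bit 6: prefix='0' -> emit 'j', reset
Bit 7: prefix='0' -> emit 'j', reset

Answer: 0 2 5 6 7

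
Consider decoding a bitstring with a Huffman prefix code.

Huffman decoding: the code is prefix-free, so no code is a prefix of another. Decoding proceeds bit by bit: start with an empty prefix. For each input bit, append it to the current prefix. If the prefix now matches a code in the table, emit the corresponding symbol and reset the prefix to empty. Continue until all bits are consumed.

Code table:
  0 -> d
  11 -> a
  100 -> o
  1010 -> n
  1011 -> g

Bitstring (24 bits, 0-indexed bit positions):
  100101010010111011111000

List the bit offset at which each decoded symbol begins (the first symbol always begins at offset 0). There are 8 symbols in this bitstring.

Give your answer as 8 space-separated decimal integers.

Bit 0: prefix='1' (no match yet)
Bit 1: prefix='10' (no match yet)
Bit 2: prefix='100' -> emit 'o', reset
Bit 3: prefix='1' (no match yet)
Bit 4: prefix='10' (no match yet)
Bit 5: prefix='101' (no match yet)
Bit 6: prefix='1010' -> emit 'n', reset
Bit 7: prefix='1' (no match yet)
Bit 8: prefix='10' (no match yet)
Bit 9: prefix='100' -> emit 'o', reset
Bit 10: prefix='1' (no match yet)
Bit 11: prefix='10' (no match yet)
Bit 12: prefix='101' (no match yet)
Bit 13: prefix='1011' -> emit 'g', reset
Bit 14: prefix='1' (no match yet)
Bit 15: prefix='10' (no match yet)
Bit 16: prefix='101' (no match yet)
Bit 17: prefix='1011' -> emit 'g', reset
Bit 18: prefix='1' (no match yet)
Bit 19: prefix='11' -> emit 'a', reset
Bit 20: prefix='1' (no match yet)
Bit 21: prefix='10' (no match yet)
Bit 22: prefix='100' -> emit 'o', reset
Bit 23: prefix='0' -> emit 'd', reset

Answer: 0 3 7 10 14 18 20 23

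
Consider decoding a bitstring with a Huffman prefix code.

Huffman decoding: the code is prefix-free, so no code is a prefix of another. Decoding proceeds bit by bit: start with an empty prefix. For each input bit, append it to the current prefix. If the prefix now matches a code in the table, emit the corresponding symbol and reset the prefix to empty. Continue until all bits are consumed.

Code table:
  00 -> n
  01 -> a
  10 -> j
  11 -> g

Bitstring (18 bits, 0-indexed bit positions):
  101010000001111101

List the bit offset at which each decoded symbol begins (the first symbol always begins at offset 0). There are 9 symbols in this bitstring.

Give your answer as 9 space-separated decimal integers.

Bit 0: prefix='1' (no match yet)
Bit 1: prefix='10' -> emit 'j', reset
Bit 2: prefix='1' (no match yet)
Bit 3: prefix='10' -> emit 'j', reset
Bit 4: prefix='1' (no match yet)
Bit 5: prefix='10' -> emit 'j', reset
Bit 6: prefix='0' (no match yet)
Bit 7: prefix='00' -> emit 'n', reset
Bit 8: prefix='0' (no match yet)
Bit 9: prefix='00' -> emit 'n', reset
Bit 10: prefix='0' (no match yet)
Bit 11: prefix='01' -> emit 'a', reset
Bit 12: prefix='1' (no match yet)
Bit 13: prefix='11' -> emit 'g', reset
Bit 14: prefix='1' (no match yet)
Bit 15: prefix='11' -> emit 'g', reset
Bit 16: prefix='0' (no match yet)
Bit 17: prefix='01' -> emit 'a', reset

Answer: 0 2 4 6 8 10 12 14 16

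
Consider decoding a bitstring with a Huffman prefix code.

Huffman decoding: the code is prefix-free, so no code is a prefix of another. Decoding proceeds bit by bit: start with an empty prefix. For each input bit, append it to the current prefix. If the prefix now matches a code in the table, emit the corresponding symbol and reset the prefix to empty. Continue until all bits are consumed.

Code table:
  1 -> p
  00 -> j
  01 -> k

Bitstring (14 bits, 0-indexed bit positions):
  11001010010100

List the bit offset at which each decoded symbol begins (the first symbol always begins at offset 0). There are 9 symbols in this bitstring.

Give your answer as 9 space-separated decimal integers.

Answer: 0 1 2 4 5 7 9 10 12

Derivation:
Bit 0: prefix='1' -> emit 'p', reset
Bit 1: prefix='1' -> emit 'p', reset
Bit 2: prefix='0' (no match yet)
Bit 3: prefix='00' -> emit 'j', reset
Bit 4: prefix='1' -> emit 'p', reset
Bit 5: prefix='0' (no match yet)
Bit 6: prefix='01' -> emit 'k', reset
Bit 7: prefix='0' (no match yet)
Bit 8: prefix='00' -> emit 'j', reset
Bit 9: prefix='1' -> emit 'p', reset
Bit 10: prefix='0' (no match yet)
Bit 11: prefix='01' -> emit 'k', reset
Bit 12: prefix='0' (no match yet)
Bit 13: prefix='00' -> emit 'j', reset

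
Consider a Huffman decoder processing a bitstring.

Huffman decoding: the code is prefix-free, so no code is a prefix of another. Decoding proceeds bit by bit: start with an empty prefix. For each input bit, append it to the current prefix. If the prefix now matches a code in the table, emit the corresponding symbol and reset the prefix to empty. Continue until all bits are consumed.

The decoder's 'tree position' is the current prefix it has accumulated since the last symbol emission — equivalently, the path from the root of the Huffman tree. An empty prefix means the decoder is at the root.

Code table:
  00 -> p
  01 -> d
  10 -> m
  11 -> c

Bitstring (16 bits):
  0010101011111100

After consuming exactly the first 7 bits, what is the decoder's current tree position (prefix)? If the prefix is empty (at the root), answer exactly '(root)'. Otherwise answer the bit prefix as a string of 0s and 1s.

Bit 0: prefix='0' (no match yet)
Bit 1: prefix='00' -> emit 'p', reset
Bit 2: prefix='1' (no match yet)
Bit 3: prefix='10' -> emit 'm', reset
Bit 4: prefix='1' (no match yet)
Bit 5: prefix='10' -> emit 'm', reset
Bit 6: prefix='1' (no match yet)

Answer: 1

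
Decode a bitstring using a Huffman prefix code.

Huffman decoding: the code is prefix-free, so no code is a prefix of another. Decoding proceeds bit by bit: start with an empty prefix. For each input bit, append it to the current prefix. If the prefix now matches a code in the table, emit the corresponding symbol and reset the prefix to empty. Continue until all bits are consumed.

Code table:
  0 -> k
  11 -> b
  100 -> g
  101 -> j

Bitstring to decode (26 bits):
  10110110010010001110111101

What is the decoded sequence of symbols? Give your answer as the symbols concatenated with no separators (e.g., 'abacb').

Answer: jjgggkbjbj

Derivation:
Bit 0: prefix='1' (no match yet)
Bit 1: prefix='10' (no match yet)
Bit 2: prefix='101' -> emit 'j', reset
Bit 3: prefix='1' (no match yet)
Bit 4: prefix='10' (no match yet)
Bit 5: prefix='101' -> emit 'j', reset
Bit 6: prefix='1' (no match yet)
Bit 7: prefix='10' (no match yet)
Bit 8: prefix='100' -> emit 'g', reset
Bit 9: prefix='1' (no match yet)
Bit 10: prefix='10' (no match yet)
Bit 11: prefix='100' -> emit 'g', reset
Bit 12: prefix='1' (no match yet)
Bit 13: prefix='10' (no match yet)
Bit 14: prefix='100' -> emit 'g', reset
Bit 15: prefix='0' -> emit 'k', reset
Bit 16: prefix='1' (no match yet)
Bit 17: prefix='11' -> emit 'b', reset
Bit 18: prefix='1' (no match yet)
Bit 19: prefix='10' (no match yet)
Bit 20: prefix='101' -> emit 'j', reset
Bit 21: prefix='1' (no match yet)
Bit 22: prefix='11' -> emit 'b', reset
Bit 23: prefix='1' (no match yet)
Bit 24: prefix='10' (no match yet)
Bit 25: prefix='101' -> emit 'j', reset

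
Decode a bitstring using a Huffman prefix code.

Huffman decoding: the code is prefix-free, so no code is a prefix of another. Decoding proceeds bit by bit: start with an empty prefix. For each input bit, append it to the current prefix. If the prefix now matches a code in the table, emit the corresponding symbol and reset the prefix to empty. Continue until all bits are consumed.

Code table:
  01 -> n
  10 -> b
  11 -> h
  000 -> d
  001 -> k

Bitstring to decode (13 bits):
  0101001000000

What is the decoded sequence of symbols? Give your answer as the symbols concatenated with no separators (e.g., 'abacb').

Bit 0: prefix='0' (no match yet)
Bit 1: prefix='01' -> emit 'n', reset
Bit 2: prefix='0' (no match yet)
Bit 3: prefix='01' -> emit 'n', reset
Bit 4: prefix='0' (no match yet)
Bit 5: prefix='00' (no match yet)
Bit 6: prefix='001' -> emit 'k', reset
Bit 7: prefix='0' (no match yet)
Bit 8: prefix='00' (no match yet)
Bit 9: prefix='000' -> emit 'd', reset
Bit 10: prefix='0' (no match yet)
Bit 11: prefix='00' (no match yet)
Bit 12: prefix='000' -> emit 'd', reset

Answer: nnkdd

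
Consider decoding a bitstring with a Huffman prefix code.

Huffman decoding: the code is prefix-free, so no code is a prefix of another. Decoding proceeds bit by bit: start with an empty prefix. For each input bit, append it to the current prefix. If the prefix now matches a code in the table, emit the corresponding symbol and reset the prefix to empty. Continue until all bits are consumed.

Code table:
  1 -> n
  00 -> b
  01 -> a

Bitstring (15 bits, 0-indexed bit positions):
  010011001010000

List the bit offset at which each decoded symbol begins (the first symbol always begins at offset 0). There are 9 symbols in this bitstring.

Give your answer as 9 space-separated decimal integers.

Answer: 0 2 4 5 6 8 9 11 13

Derivation:
Bit 0: prefix='0' (no match yet)
Bit 1: prefix='01' -> emit 'a', reset
Bit 2: prefix='0' (no match yet)
Bit 3: prefix='00' -> emit 'b', reset
Bit 4: prefix='1' -> emit 'n', reset
Bit 5: prefix='1' -> emit 'n', reset
Bit 6: prefix='0' (no match yet)
Bit 7: prefix='00' -> emit 'b', reset
Bit 8: prefix='1' -> emit 'n', reset
Bit 9: prefix='0' (no match yet)
Bit 10: prefix='01' -> emit 'a', reset
Bit 11: prefix='0' (no match yet)
Bit 12: prefix='00' -> emit 'b', reset
Bit 13: prefix='0' (no match yet)
Bit 14: prefix='00' -> emit 'b', reset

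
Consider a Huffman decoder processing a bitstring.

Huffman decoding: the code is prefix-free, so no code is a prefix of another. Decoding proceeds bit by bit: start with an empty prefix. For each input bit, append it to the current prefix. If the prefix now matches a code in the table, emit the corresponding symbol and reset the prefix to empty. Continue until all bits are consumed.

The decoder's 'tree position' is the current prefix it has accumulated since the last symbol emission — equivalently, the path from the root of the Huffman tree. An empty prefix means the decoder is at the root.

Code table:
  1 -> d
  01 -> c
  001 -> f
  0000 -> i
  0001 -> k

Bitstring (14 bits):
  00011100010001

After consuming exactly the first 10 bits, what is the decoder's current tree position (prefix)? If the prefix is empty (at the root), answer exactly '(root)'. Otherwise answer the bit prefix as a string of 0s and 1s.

Answer: (root)

Derivation:
Bit 0: prefix='0' (no match yet)
Bit 1: prefix='00' (no match yet)
Bit 2: prefix='000' (no match yet)
Bit 3: prefix='0001' -> emit 'k', reset
Bit 4: prefix='1' -> emit 'd', reset
Bit 5: prefix='1' -> emit 'd', reset
Bit 6: prefix='0' (no match yet)
Bit 7: prefix='00' (no match yet)
Bit 8: prefix='000' (no match yet)
Bit 9: prefix='0001' -> emit 'k', reset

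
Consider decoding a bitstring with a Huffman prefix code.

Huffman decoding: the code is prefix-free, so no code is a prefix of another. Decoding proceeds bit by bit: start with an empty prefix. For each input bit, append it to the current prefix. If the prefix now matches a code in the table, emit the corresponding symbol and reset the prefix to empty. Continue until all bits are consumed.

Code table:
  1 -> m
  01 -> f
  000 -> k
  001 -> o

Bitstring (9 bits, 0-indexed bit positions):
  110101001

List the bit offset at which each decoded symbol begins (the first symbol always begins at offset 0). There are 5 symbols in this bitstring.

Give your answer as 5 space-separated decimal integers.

Answer: 0 1 2 4 6

Derivation:
Bit 0: prefix='1' -> emit 'm', reset
Bit 1: prefix='1' -> emit 'm', reset
Bit 2: prefix='0' (no match yet)
Bit 3: prefix='01' -> emit 'f', reset
Bit 4: prefix='0' (no match yet)
Bit 5: prefix='01' -> emit 'f', reset
Bit 6: prefix='0' (no match yet)
Bit 7: prefix='00' (no match yet)
Bit 8: prefix='001' -> emit 'o', reset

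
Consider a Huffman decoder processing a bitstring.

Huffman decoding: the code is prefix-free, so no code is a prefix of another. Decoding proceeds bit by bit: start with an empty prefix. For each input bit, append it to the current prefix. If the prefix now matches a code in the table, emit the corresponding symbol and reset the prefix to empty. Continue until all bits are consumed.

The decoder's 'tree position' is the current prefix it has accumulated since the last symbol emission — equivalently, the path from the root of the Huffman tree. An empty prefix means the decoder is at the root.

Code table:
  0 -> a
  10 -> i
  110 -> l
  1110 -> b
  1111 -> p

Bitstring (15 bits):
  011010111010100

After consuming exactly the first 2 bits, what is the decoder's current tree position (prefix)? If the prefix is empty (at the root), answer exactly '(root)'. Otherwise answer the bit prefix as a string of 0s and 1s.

Answer: 1

Derivation:
Bit 0: prefix='0' -> emit 'a', reset
Bit 1: prefix='1' (no match yet)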